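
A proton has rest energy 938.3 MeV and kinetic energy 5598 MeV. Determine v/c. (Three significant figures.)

0.990

γ = 1 + K/(mc²) = 1 + 5598/938.3 = 6.9661.
β = √(1 − 1/γ²) = √(1 − 0.0206073) = √0.9793927 = 0.990.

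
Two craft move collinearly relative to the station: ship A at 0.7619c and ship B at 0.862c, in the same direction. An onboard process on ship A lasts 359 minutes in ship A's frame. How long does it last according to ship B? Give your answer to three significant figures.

Speed of ship A in ship B's frame: u = (v_A − v_B)/(1 − v_A v_B/c²) = (0.7619 − 0.862)/(1 − 0.7619×0.862) = −0.1001/0.3432422 = −0.29163; |u| = 0.29163c.
γ for this relative speed: γ = 1/√(1 − 0.0850481) = 1.0454.
Ship A's interval is proper; time dilation gives Δt_B = γΔτ = 1.0454 × 359 minutes = 375 minutes.

375 minutes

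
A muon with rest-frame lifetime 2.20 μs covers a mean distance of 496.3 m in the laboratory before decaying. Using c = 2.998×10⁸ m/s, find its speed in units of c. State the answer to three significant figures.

Let x = d/(cτ) = 496.3 m / (2.998×10⁸ m/s × 2.200×10^-6 s) = 0.75247. Since d = βγcτ, x = βγ = β/√(1−β²).
Solving: β² = x²/(1+x²) = 0.566211/1.566211 = 0.361516, so β = 0.601.

0.601c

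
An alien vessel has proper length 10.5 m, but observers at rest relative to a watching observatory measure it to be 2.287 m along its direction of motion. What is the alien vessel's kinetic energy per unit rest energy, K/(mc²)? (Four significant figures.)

From L = L₀/γ: γ = 10.5/2.287 = 4.59117.
K/(mc²) = γ − 1 = 4.59117 − 1 = 3.591.

3.591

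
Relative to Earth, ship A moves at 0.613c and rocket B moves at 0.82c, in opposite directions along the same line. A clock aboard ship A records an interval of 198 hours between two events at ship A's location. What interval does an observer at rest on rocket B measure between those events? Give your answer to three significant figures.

Transform ship A's velocity into rocket B's frame: (0.613 + 0.82)/(1 + 0.613·0.82) = 1.433/1.50266, so the relative speed is 0.95364c.
γ for this relative speed: γ = 1/√(1 − 0.909429) = 3.3228.
Ship A's interval is proper; time dilation gives Δt_B = γΔτ = 3.3228 × 198 hours = 658 hours.

658 hours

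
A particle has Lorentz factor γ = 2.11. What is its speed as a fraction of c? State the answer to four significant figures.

β = √(1 − 1/γ²) = √(1 − 1/4.4521) = √0.775387 = 0.8806.

0.8806c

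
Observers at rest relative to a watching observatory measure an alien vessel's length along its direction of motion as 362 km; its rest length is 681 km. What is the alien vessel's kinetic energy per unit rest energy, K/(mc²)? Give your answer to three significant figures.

Length contraction gives γ = L₀/L = 681/362 = 1.88122.
K/(mc²) = γ − 1 = 1.88122 − 1 = 0.881.

0.881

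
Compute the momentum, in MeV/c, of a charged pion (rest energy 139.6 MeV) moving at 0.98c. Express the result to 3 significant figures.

With β = 0.98, γ = 1/√(1 − 0.98²) = 1/√0.0396 = 5.0252.
Momentum: p = γβ·mc = 5.0252 × 0.98 × 139.6 MeV/c = 687 MeV/c.

687 MeV/c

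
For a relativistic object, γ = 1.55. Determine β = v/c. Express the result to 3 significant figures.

β = √(1 − 1/γ²) = √(1 − 1/2.4025) = √0.583767 = 0.764.

0.764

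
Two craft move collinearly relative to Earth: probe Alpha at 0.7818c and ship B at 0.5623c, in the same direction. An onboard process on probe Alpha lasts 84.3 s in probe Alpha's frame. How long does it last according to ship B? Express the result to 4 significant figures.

Transform probe Alpha's velocity into ship B's frame: (0.7818 − 0.5623)/(1 − 0.7818·0.5623) = 0.2195/0.56039386, so the relative speed is 0.39169c.
At |u| = 0.39169c, γ = (1 − 0.153421)^(−1/2) = 1.0868.
Probe Alpha's interval is proper; time dilation gives Δt_B = γΔτ = 1.0868 × 84.3 s = 91.62 s.

91.62 s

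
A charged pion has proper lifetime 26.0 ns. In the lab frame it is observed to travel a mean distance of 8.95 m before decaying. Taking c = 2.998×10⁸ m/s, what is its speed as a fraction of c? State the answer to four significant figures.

0.7541c

d = βγcτ ⇒ βγ = d/(cτ) = 8.950 m / (7.7948 m) = 1.1482.
β = (βγ)/√(1+(βγ)²) = 1.1482/√2.31836 = 0.7541.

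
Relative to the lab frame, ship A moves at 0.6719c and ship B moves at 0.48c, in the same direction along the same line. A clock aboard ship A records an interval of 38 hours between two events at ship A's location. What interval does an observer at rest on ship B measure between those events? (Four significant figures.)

39.62 hours

Speed of ship A in ship B's frame: u = (v_A − v_B)/(1 − v_A v_B/c²) = (0.6719 − 0.48)/(1 − 0.6719×0.48) = 0.1919/0.677488 = 0.28325; |u| = 0.28325c.
At |u| = 0.28325c, γ = (1 − 0.0802306)^(−1/2) = 1.0427.
Ship A's interval is proper; time dilation gives Δt_B = γΔτ = 1.0427 × 38 hours = 39.62 hours.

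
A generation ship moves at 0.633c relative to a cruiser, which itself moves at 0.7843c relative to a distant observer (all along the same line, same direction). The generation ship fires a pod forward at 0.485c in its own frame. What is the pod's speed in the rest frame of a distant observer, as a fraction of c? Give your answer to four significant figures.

First combine the pod and generation ship (S''→S'): u₁ = (0.485 + 0.633)/(1 + 0.485×0.633) = 1.118/1.307005 = 0.85539.
Then combine with the cruiser (S'→S): u = (0.85539 + 0.7843)/(1 + 0.85539×0.7843) = 1.63969/1.670882377 = 0.98133.

0.9813c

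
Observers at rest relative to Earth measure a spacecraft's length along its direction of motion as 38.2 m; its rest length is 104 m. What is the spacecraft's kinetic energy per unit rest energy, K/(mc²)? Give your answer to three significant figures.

γ = L₀/L = 104/38.2 = 2.72251.
K/(mc²) = γ − 1 = 2.72251 − 1 = 1.72.

1.72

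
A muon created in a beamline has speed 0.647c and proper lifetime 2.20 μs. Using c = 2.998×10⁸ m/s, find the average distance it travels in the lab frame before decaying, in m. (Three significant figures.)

Lorentz factor: γ = (1 − 0.418609)^(−1/2) = 1.3115.
Lab-frame lifetime: Δt = γτ = 1.3115 × 2.20 μs = 2.8853 μs.
Distance: d = vΔt = 0.647 × 2.998×10⁸ m/s × 2.8853×10^-6 s = 560 m.

560 m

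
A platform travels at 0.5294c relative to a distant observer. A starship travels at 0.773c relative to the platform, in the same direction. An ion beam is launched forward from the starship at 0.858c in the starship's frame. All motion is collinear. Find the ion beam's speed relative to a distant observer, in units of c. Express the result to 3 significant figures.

0.994c

Compose velocities in two stages. Stage 1 (into S'): u₁ = (0.858+0.773)/(1+0.858×0.773) = 0.98062.
Stage 2 (into S): u = (0.98062+0.5294)/(1+0.98062×0.5294) = 0.994, so the speed is 0.994c.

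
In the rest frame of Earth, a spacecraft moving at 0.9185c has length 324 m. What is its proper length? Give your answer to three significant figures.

Lorentz factor: γ = (1 − 0.84364225)^(−1/2) = 2.529.
Proper length: L₀ = γ·L = 2.529 × 324 = 819 m.

819 m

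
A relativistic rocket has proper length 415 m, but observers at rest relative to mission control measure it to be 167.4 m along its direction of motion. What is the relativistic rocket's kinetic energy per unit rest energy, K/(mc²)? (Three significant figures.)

1.48

Length contraction gives γ = L₀/L = 415/167.4 = 2.47909.
Since K = (γ−1)mc², K/(mc²) = 2.47909 − 1 = 1.48.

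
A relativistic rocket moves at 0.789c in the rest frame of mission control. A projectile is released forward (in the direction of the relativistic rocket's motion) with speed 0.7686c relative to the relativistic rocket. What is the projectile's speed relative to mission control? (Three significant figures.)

In units of c, u = (u' + v)/(1 + u'v) with u' = 0.7686 and v = 0.789.
Numerator: 0.7686 + 0.789 = 1.5576. Denominator: 1 + (0.7686)(0.789) = 1.6064254.
u = 1.5576/1.6064254 = 0.96961, so the speed is 0.970c.

0.970c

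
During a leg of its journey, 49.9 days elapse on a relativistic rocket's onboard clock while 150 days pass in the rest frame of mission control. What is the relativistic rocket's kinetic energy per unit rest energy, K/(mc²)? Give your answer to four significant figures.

The time-dilation ratio gives γ = 150/49.9 = 3.00601.
Since K = (γ−1)mc², K/(mc²) = 3.00601 − 1 = 2.006.

2.006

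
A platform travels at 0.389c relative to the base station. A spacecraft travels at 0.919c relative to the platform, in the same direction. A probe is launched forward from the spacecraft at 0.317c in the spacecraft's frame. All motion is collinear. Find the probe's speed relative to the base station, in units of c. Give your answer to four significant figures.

0.9809c

First combine the probe and spacecraft (S''→S'): u₁ = (0.317 + 0.919)/(1 + 0.317×0.919) = 1.236/1.291323 = 0.95716.
Then combine with the platform (S'→S): u = (0.95716 + 0.389)/(1 + 0.95716×0.389) = 1.34616/1.37233524 = 0.98093.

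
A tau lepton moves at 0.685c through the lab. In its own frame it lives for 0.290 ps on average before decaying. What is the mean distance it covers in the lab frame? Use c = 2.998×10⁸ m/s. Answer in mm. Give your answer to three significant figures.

0.0817 mm

γ = 1/√(1 − β²) = 1/√(1 − 0.469225) = 1/√0.530775 = 1/0.728543 = 1.3726.
Lab-frame lifetime: Δt = γτ = 1.3726 × 0.290 ps = 0.39805 ps.
Distance: d = vΔt = 0.685 × 2.998×10⁸ m/s × 3.9805×10^-13 s = 8.17×10^-5 m = 0.0817 mm.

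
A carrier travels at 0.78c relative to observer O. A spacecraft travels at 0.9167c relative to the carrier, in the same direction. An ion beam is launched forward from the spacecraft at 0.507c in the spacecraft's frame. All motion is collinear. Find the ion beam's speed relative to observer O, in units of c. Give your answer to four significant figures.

First combine the ion beam and spacecraft (S''→S'): u₁ = (0.507 + 0.9167)/(1 + 0.507×0.9167) = 1.4237/1.4647669 = 0.97196.
Then combine with the carrier (S'→S): u = (0.97196 + 0.78)/(1 + 0.97196×0.78) = 1.75196/1.7581288 = 0.99649.

0.9965c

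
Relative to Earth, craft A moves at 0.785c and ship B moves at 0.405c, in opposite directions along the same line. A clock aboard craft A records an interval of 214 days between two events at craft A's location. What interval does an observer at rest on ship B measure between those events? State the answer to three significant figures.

Transform craft A's velocity into ship B's frame: (0.785 + 0.405)/(1 + 0.785·0.405) = 1.19/1.317925, so the relative speed is 0.90293c.
At |u| = 0.90293c, γ = (1 − 0.815283)^(−1/2) = 2.3267.
Craft A's interval is proper; time dilation gives Δt_B = γΔτ = 2.3267 × 214 days = 498 days.

498 days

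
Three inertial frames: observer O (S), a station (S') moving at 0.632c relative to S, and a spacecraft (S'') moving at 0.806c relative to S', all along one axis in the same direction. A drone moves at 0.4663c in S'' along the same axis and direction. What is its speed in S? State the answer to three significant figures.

Apply u = (u'+v)/(1+u'v) twice. Drone in the station frame: (0.4663+0.806)/(1+0.4663·0.806) = 1.2723/1.3758378 = 0.92475c.
That velocity, transformed to the rest frame of observer O: (0.92475+0.632)/(1+0.92475·0.632) = 1.55675/1.584442 = 0.98252c.

0.983c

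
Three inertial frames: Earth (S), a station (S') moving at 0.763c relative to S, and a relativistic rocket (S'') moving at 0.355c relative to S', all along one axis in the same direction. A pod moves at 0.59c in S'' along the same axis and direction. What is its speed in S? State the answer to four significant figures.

0.9675c

Compose velocities in two stages. Stage 1 (into S'): u₁ = (0.59+0.355)/(1+0.59×0.355) = 0.78135.
Stage 2 (into S): u = (0.78135+0.763)/(1+0.78135×0.763) = 0.96753, so the speed is 0.9675c.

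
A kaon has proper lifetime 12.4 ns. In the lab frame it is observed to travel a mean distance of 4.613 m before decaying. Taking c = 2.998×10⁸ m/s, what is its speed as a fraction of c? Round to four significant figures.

0.7786c

d = βγcτ ⇒ βγ = d/(cτ) = 4.613 m / (3.71752 m) = 1.2409.
β = (βγ)/√(1+(βγ)²) = 1.2409/√2.53983 = 0.7786.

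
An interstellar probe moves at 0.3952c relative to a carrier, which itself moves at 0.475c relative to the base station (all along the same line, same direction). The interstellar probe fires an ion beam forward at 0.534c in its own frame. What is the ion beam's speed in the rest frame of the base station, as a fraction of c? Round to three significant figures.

0.910c

Apply u = (u'+v)/(1+u'v) twice. Ion beam in the carrier frame: (0.534+0.3952)/(1+0.534·0.3952) = 0.9292/1.2110368 = 0.76728c.
That velocity, transformed to the rest frame of the base station: (0.76728+0.475)/(1+0.76728·0.475) = 1.24228/1.364458 = 0.91046c.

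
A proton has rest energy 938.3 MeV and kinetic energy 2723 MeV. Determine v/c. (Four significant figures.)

K = (γ−1)mc², so γ = 1 + 2723/938.3 = 3.9021.
Then v/c = √(1 − γ⁻²) = √(1 − 0.0656755) = √0.9343245 = 0.9666.

0.9666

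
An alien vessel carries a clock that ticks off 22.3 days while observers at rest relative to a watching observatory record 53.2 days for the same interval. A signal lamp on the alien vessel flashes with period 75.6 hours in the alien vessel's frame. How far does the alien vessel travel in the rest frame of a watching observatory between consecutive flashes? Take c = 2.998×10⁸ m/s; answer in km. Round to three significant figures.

γ = Δt/Δτ = 53.2/22.3 = 2.38565.
β = √(1 − 1/γ²) = 0.90791. Lab-frame period = γτ = 2.38565×75.6 hours = 180.36 hours. Distance = βc × γτ = 0.90791 × 2.998×10⁸ m/s × 649296 s = 1.7673×10^14 m = 1.77×10^11 km.

1.77×10^11 km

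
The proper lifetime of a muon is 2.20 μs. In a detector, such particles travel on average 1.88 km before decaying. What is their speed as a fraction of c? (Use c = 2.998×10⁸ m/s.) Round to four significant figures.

0.9436c

Let x = d/(cτ) = 1880 m / (2.998×10⁸ m/s × 2.200×10^-6 s) = 2.8504. Since d = βγcτ, x = βγ = β/√(1−β²).
Solving: β² = x²/(1+x²) = 8.12478/9.12478 = 0.890408, so β = 0.9436.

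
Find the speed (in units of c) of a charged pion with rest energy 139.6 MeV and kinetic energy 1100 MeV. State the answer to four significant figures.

0.9936c

γ = 1 + K/(mc²) = 1 + 1100/139.6 = 8.8797.
β = √(1 − 1/γ²) = √(1 − 0.0126825) = √0.9873175 = 0.9936.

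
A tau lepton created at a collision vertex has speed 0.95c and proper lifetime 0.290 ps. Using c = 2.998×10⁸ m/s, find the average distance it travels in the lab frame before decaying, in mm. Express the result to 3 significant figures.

0.265 mm

Lorentz factor: γ = (1 − 0.9025)^(−1/2) = 3.2026.
Lab-frame lifetime: Δt = γτ = 3.2026 × 0.290 ps = 0.92875 ps.
Distance: d = vΔt = 0.95 × 2.998×10⁸ m/s × 9.2875×10^-13 s = 2.65×10^-4 m = 0.265 mm.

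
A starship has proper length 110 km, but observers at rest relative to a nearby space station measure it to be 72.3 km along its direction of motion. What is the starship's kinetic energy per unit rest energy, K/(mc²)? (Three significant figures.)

From L = L₀/γ: γ = 110/72.3 = 1.52144.
K/(mc²) = γ − 1 = 1.52144 − 1 = 0.521.

0.521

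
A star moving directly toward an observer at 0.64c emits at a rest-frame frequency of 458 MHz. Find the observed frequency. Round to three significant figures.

Relativistic Doppler (source moving toward): f_obs = f_src · √((1+β)/(1−β)).
With β = 0.64: factor = √(1.64/0.36) = 2.1344.
f_obs = 458 × 2.1344 = 978 MHz.

978 MHz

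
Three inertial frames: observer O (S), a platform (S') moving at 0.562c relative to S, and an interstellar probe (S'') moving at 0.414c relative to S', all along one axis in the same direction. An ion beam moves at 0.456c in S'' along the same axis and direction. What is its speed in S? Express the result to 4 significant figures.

0.9168c

Apply u = (u'+v)/(1+u'v) twice. Ion beam in the platform frame: (0.456+0.414)/(1+0.456·0.414) = 0.87/1.188784 = 0.73184c.
That velocity, transformed to the rest frame of observer O: (0.73184+0.562)/(1+0.73184·0.562) = 1.29384/1.41129408 = 0.91678c.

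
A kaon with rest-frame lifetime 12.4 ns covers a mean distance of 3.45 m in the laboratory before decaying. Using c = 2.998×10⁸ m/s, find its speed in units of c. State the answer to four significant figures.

0.6802c

d = βγcτ ⇒ βγ = d/(cτ) = 3.450 m / (3.71752 m) = 0.92804.
β = (βγ)/√(1+(βγ)²) = 0.92804/√1.861258 = 0.6802.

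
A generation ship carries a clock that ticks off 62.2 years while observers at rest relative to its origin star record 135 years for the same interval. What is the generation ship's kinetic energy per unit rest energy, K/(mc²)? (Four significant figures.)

1.170

The time-dilation ratio gives γ = 135/62.2 = 2.17042.
Since K = (γ−1)mc², K/(mc²) = 2.17042 − 1 = 1.170.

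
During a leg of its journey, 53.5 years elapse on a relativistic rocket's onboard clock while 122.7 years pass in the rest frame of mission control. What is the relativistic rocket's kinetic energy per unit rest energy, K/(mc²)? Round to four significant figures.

1.293

The time-dilation ratio gives γ = 122.7/53.5 = 2.29346.
Since K = (γ−1)mc², K/(mc²) = 2.29346 − 1 = 1.293.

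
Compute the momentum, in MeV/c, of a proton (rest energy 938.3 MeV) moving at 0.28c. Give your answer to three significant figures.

274 MeV/c

γ = 1/√(1 − β²) = 1/√(1 − 0.0784) = 1/√0.9216 = 1/0.96 = 1.0417.
Momentum: p = γβ·mc = 1.0417 × 0.28 × 938.3 MeV/c = 274 MeV/c.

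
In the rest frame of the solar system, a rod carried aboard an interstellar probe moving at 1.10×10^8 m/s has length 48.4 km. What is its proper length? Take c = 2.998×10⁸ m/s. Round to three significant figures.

52.0 km

β = v/c = (1.10×10^8 m/s)/(2.998×10⁸ m/s) = 0.366911.
Lorentz factor: γ = (1 − 0.1346237)^(−1/2) = 1.075.
Proper length: L₀ = γ·L = 1.075 × 48.4 = 52.0 km.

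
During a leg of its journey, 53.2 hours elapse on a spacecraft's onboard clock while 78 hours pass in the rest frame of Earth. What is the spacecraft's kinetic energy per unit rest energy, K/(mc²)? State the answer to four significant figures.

0.4662

From Δt = γΔτ: γ = 78/53.2 = 1.46617.
Since K = (γ−1)mc², K/(mc²) = 1.46617 − 1 = 0.4662.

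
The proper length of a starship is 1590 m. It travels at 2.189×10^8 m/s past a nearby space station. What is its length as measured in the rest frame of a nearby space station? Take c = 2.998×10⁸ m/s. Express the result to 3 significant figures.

1090 m

β = v/c = (2.189×10^8 m/s)/(2.998×10⁸ m/s) = 0.730153.
γ = 1/√(1 − β²) = 1/√(1 − 0.5331234) = 1/√0.4668766 = 1/0.683284 = 1.4635.
Length contraction: L = L₀/γ = 1590/1.4635 = 1090 m.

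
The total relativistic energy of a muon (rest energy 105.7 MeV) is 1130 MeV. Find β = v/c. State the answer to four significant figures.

Total energy E = γmc² gives γ = 1130/105.7 = 10.691.
Hence β = √(1 − 1/γ²) = √(1 − 0.0087491) = √0.9912509 = 0.9956.

0.9956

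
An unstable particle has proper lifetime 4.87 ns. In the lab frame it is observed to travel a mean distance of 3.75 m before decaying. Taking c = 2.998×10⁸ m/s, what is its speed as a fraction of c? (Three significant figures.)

Lab distance = (lab lifetime)·v = γτ·βc, so βγ = d/(cτ) = 3.750/(2.998×10⁸ × 4.870×10^-9) = 2.5684.
With βγ = 2.5684: γ² = 1 + (βγ)² = 7.59668, and β = (βγ)/γ = 2.5684/2.75621 = 0.932.

0.932c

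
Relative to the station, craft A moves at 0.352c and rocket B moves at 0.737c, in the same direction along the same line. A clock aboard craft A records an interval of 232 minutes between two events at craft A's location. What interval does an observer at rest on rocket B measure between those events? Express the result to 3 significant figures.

272 minutes

Transform craft A's velocity into rocket B's frame: (0.352 − 0.737)/(1 − 0.352·0.737) = −0.385/0.740576, so the relative speed is 0.51987c.
γ for this relative speed: γ = 1/√(1 − 0.270265) = 1.1706.
Craft A's interval is proper; time dilation gives Δt_B = γΔτ = 1.1706 × 232 minutes = 272 minutes.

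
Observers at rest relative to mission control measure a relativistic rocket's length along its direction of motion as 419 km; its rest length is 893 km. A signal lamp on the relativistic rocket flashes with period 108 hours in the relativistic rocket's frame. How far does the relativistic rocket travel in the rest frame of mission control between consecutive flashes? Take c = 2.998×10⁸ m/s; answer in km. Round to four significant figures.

From L = L₀/γ: γ = 893/419 = 2.13126.
β = √(1 − 1/γ²) = 0.88309. Lab-frame period = γτ = 2.13126×108 hours = 230.18 hours. Distance = βc × γτ = 0.88309 × 2.998×10⁸ m/s × 828648 s = 2.1938×10^14 m = 2.194×10^11 km.

2.194×10^11 km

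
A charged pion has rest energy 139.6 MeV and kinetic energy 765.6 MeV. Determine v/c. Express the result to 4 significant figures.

γ = 1 + K/(mc²) = 1 + 765.6/139.6 = 6.4842.
β = √(1 − 1/γ²) = √(1 − 0.0237841) = √0.9762159 = 0.9880.

0.9880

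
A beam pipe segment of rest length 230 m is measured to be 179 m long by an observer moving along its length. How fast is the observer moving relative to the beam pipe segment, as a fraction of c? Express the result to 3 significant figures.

0.628c

Length contraction gives γ = L₀/L = 230/179 = 1.2849.
β = √(1 − 1/γ²) = √0.394295 = 0.628.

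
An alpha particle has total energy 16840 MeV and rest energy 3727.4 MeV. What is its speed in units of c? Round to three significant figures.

0.975c

γ = E/(mc²) = 16840/3727.4 = 4.5179.
β = √(1 − 1/γ²) = √(1 − 0.0489922) = √0.9510078 = 0.975.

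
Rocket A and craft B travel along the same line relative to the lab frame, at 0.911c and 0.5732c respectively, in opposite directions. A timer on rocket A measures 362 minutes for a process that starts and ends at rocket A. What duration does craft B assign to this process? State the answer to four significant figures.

Transform rocket A's velocity into craft B's frame: (0.911 + 0.5732)/(1 + 0.911·0.5732) = 1.4842/1.5221852, so the relative speed is 0.97505c.
γ for this relative speed: γ = 1/√(1 − 0.950723) = 4.5048.
The clock on rocket A records proper time, so craft B measures Δt = γΔτ = 4.5048 × 362 = 1631 minutes.

1631 minutes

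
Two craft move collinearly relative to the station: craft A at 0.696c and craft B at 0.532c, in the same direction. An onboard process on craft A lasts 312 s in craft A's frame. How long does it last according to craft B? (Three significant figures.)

323 s

Transform craft A's velocity into craft B's frame: (0.696 − 0.532)/(1 − 0.696·0.532) = 0.164/0.629728, so the relative speed is 0.26043c.
γ for this relative speed: γ = 1/√(1 − 0.0678238) = 1.0357.
The clock on craft A records proper time, so craft B measures Δt = γΔτ = 1.0357 × 312 = 323 s.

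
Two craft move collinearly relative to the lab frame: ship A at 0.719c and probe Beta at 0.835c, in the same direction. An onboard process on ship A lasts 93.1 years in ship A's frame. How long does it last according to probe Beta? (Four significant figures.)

97.29 years

The velocity of ship A relative to probe Beta is (0.719 − 0.835)c / (1 − 0.719×0.835) = −0.29026c; relative speed 0.29026c.
γ for this relative speed: γ = 1/√(1 − 0.0842509) = 1.045.
The clock on ship A records proper time, so probe Beta measures Δt = γΔτ = 1.045 × 93.1 = 97.29 years.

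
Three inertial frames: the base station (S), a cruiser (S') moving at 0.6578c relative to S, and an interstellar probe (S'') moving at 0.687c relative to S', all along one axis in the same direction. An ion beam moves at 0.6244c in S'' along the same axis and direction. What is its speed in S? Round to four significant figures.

0.9824c

Compose velocities in two stages. Stage 1 (into S'): u₁ = (0.6244+0.687)/(1+0.6244×0.687) = 0.91773.
Stage 2 (into S): u = (0.91773+0.6578)/(1+0.91773×0.6578) = 0.98244, so the speed is 0.9824c.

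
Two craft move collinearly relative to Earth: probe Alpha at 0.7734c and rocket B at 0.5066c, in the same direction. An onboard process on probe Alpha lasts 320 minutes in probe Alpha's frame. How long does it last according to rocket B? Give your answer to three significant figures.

356 minutes

Speed of probe Alpha in rocket B's frame: u = (v_A − v_B)/(1 − v_A v_B/c²) = (0.7734 − 0.5066)/(1 − 0.7734×0.5066) = 0.2668/0.60819556 = 0.43867; |u| = 0.43867c.
γ for this relative speed: γ = 1/√(1 − 0.192431) = 1.1128.
The clock on probe Alpha records proper time, so rocket B measures Δt = γΔτ = 1.1128 × 320 = 356 minutes.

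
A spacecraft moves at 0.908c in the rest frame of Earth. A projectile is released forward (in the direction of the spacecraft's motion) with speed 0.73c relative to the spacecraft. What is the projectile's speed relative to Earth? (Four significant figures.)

In units of c, u = (u' + v)/(1 + u'v) with u' = 0.73 and v = 0.908.
Numerator: 0.73 + 0.908 = 1.638. Denominator: 1 + (0.73)(0.908) = 1.66284.
u = 1.638/1.66284 = 0.98506, so the speed is 0.9851c.

0.9851c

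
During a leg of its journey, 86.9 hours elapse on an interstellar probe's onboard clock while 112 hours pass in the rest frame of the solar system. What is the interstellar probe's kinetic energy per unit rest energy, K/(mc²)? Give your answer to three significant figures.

From Δt = γΔτ: γ = 112/86.9 = 1.28884.
K/(mc²) = γ − 1 = 1.28884 − 1 = 0.289.

0.289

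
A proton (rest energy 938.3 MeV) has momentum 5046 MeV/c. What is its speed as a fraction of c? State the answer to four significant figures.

0.9831c

βγ = pc/(mc²) = 5046/938.3 = 5.3778.
Since γ² = 1 + (βγ)² = 29.9207, γ = √29.9207 = 5.46998, and β = (βγ)/γ = 5.3778/5.46998 = 0.9831.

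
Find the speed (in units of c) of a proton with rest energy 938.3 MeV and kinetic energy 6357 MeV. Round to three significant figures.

γ = 1 + K/(mc²) = 1 + 6357/938.3 = 7.775.
β = √(1 − 1/γ²) = √(1 − 0.0165424) = √0.9834576 = 0.992.

0.992c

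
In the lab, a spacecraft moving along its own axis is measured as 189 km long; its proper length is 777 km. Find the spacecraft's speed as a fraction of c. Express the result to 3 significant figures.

Length contraction gives γ = L₀/L = 777/189 = 4.1111.
β = √(1 − 1/γ²) = √0.940832 = 0.970.

0.970c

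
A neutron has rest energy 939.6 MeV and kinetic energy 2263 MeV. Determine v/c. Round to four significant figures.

γ = 1 + K/(mc²) = 1 + 2263/939.6 = 3.4085.
β = √(1 − 1/γ²) = √(1 − 0.0860743) = √0.9139257 = 0.9560.

0.9560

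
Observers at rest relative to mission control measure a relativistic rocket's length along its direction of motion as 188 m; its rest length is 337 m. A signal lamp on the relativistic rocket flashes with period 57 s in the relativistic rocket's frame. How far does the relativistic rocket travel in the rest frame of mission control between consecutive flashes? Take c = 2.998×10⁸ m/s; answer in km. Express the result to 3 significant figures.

Length contraction gives γ = L₀/L = 337/188 = 1.79255.
β = √(1 − 1/γ²) = 0.82993. Lab-frame period = γτ = 1.79255×57 s = 102.18 s. Distance = βc × γτ = 0.82993 × 2.998×10⁸ m/s × 102.18 s = 2.5424×10^10 m = 2.54×10^7 km.

2.54×10^7 km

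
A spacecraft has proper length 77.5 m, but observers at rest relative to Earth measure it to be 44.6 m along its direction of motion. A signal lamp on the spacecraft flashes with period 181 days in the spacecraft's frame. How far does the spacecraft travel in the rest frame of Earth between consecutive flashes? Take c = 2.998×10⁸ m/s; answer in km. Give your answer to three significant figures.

6.66×10^12 km

From L = L₀/γ: γ = 77.5/44.6 = 1.73767.
β = √(1 − 1/γ²) = 0.81781. Lab-frame period = γτ = 1.73767×181 days = 314.52 days. Distance = βc × γτ = 0.81781 × 2.998×10⁸ m/s × 27174528 s = 6.6626×10^15 m = 6.66×10^12 km.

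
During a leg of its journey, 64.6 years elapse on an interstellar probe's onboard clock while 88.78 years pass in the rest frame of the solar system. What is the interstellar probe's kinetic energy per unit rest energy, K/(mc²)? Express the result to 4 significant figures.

0.3743

γ = Δt/Δτ = 88.78/64.6 = 1.3743.
K/(mc²) = γ − 1 = 1.3743 − 1 = 0.3743.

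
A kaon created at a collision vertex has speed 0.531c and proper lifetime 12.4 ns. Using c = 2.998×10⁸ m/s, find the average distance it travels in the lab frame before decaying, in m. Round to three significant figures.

2.33 m

γ = 1/√(1 − β²) = 1/√(1 − 0.281961) = 1/√0.718039 = 1/0.847372 = 1.1801.
Lab-frame lifetime: Δt = γτ = 1.1801 × 12.4 ns = 14.633 ns.
Distance: d = vΔt = 0.531 × 2.998×10⁸ m/s × 1.4633×10^-8 s = 2.33 m.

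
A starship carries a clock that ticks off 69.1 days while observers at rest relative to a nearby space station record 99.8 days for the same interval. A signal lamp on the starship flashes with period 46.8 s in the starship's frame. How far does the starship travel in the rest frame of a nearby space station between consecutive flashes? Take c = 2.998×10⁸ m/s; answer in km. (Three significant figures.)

From Δt = γΔτ: γ = 99.8/69.1 = 1.44428.
β = √(1 − 1/γ²) = 0.72153. Lab-frame period = γτ = 1.44428×46.8 s = 67.592 s. Distance = βc × γτ = 0.72153 × 2.998×10⁸ m/s × 67.592 s = 1.4621×10^10 m = 1.46×10^7 km.

1.46×10^7 km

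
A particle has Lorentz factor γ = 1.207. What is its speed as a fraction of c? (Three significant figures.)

β = √(1 − 1/γ²) = √(1 − 1/1.456849) = √0.313587 = 0.560.

0.560c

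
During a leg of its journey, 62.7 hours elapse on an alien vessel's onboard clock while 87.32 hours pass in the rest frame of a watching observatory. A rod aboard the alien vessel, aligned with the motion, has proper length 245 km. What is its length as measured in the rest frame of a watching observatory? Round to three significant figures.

176 km

γ = Δt/Δτ = 87.32/62.7 = 1.39266.
The rod contracts by the same γ: 245 km / 1.39266 = 176 km.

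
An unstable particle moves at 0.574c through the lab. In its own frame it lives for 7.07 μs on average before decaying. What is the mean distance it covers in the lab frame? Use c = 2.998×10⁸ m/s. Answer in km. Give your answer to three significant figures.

β² = 0.329476, so γ = 1/√0.670524 = 1.2212.
Lab-frame lifetime: Δt = γτ = 1.2212 × 7.07 μs = 8.6339 μs.
Distance: d = vΔt = 0.574 × 2.998×10⁸ m/s × 8.6339×10^-6 s = 1490 m = 1.49 km.

1.49 km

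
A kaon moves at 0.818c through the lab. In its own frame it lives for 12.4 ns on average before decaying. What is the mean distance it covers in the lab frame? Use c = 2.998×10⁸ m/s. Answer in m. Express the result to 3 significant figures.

5.29 m

γ = 1/√(1 − β²) = 1/√(1 − 0.669124) = 1/√0.330876 = 1/0.575218 = 1.7385.
Lab-frame lifetime: Δt = γτ = 1.7385 × 12.4 ns = 21.557 ns.
Distance: d = vΔt = 0.818 × 2.998×10⁸ m/s × 2.1557×10^-8 s = 5.29 m.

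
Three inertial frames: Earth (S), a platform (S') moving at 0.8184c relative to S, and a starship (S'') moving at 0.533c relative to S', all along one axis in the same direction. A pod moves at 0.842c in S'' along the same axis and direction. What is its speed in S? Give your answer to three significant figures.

0.995c

Compose velocities in two stages. Stage 1 (into S'): u₁ = (0.842+0.533)/(1+0.842×0.533) = 0.94907.
Stage 2 (into S): u = (0.94907+0.8184)/(1+0.94907×0.8184) = 0.99479, so the speed is 0.995c.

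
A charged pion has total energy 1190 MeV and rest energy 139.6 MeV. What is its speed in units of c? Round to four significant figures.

0.9931c

γ = E/(mc²) = 1190/139.6 = 8.5244.
β = √(1 − 1/γ²) = √(1 − 0.0137617) = √0.9862383 = 0.9931.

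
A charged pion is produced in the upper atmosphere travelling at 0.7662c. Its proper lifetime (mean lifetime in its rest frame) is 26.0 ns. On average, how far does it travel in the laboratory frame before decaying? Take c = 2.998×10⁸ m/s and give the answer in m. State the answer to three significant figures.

With β = 0.7662, γ = 1/√(1 − 0.7662²) = 1/√0.41293756 = 1.5562.
Lab-frame lifetime: Δt = γτ = 1.5562 × 26.0 ns = 40.461 ns.
Distance: d = vΔt = 0.7662 × 2.998×10⁸ m/s × 4.0461×10^-8 s = 9.29 m.

9.29 m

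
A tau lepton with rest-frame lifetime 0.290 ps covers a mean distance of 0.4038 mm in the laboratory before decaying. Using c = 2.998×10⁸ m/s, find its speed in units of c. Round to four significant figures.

0.9776c

Let x = d/(cτ) = 4.038×10^-4 m / (2.998×10⁸ m/s × 2.900×10^-13 s) = 4.6445. Since d = βγcτ, x = βγ = β/√(1−β²).
Solving: β² = x²/(1+x²) = 21.5714/22.5714 = 0.955696, so β = 0.9776.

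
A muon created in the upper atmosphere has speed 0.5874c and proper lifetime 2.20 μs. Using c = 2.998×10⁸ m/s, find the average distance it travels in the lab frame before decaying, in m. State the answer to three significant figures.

γ = 1/√(1 − β²) = 1/√(1 − 0.34503876) = 1/√0.65496124 = 1/0.809297 = 1.2356.
Lab-frame lifetime: Δt = γτ = 1.2356 × 2.20 μs = 2.7183 μs.
Distance: d = vΔt = 0.5874 × 2.998×10⁸ m/s × 2.7183×10^-6 s = 479 m.

479 m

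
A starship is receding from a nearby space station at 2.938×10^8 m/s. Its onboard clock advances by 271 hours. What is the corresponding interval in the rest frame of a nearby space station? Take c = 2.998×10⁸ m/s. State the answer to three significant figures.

1360 hours

β = v/c = (2.938×10^8 m/s)/(2.998×10⁸ m/s) = 0.979987.
γ = 1/√(1 − β²) = 1/√(1 − 0.9603745) = 1/√0.03962548 = 1/0.199061 = 5.0236.
Time dilation: Δt = γ·Δτ = 5.0236 × 271 = 1360 hours.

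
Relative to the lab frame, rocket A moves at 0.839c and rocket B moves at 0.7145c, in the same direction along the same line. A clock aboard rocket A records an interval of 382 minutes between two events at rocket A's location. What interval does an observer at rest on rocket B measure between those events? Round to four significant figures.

401.9 minutes

Transform rocket A's velocity into rocket B's frame: (0.839 − 0.7145)/(1 − 0.839·0.7145) = 0.1245/0.4005345, so the relative speed is 0.31083c.
At |u| = 0.31083c, γ = (1 − 0.0966153)^(−1/2) = 1.0521.
Rocket A's interval is proper; time dilation gives Δt_B = γΔτ = 1.0521 × 382 minutes = 401.9 minutes.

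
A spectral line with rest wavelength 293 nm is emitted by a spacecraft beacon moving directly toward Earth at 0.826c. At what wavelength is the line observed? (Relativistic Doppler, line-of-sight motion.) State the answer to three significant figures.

Relativistic Doppler for wavelength: λ_obs = λ_src · √((1−β)/(1+β)).
With β = 0.826: factor = √(0.174/1.826) = 0.30869.
λ_obs = 293 × 0.30869 = 90.4 nm.

90.4 nm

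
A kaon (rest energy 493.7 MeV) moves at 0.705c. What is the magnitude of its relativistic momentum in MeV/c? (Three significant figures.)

491 MeV/c

Lorentz factor: γ = (1 − 0.497025)^(−1/2) = 1.41.
Momentum: p = γβ·mc = 1.41 × 0.705 × 493.7 MeV/c = 491 MeV/c.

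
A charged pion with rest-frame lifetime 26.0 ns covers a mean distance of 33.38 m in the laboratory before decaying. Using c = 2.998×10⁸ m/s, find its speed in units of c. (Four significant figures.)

d = βγcτ ⇒ βγ = d/(cτ) = 33.38 m / (7.7948 m) = 4.2823.
β = (βγ)/√(1+(βγ)²) = 4.2823/√19.3381 = 0.9738.

0.9738c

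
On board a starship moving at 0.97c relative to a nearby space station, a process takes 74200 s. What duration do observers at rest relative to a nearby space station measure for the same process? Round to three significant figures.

3.05×10^5 s

Lorentz factor: γ = (1 − 0.9409)^(−1/2) = 4.1135.
The onboard clock measures proper time, so the interval in the rest frame of a nearby space station is dilated: Δt = γ·Δτ = 4.1135 × 74200 s = 3.05×10^5 s.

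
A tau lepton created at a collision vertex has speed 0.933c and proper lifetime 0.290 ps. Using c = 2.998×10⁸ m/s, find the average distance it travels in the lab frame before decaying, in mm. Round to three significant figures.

Lorentz factor: γ = (1 − 0.870489)^(−1/2) = 2.7787.
Lab-frame lifetime: Δt = γτ = 2.7787 × 0.290 ps = 0.80582 ps.
Distance: d = vΔt = 0.933 × 2.998×10⁸ m/s × 8.0582×10^-13 s = 2.25×10^-4 m = 0.225 mm.

0.225 mm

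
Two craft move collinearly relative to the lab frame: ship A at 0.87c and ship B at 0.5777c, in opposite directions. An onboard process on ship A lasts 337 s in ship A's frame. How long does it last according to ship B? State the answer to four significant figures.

1258 s

Transform ship A's velocity into ship B's frame: (0.87 + 0.5777)/(1 + 0.87·0.5777) = 1.4477/1.502599, so the relative speed is 0.96346c.
At |u| = 0.96346c, γ = (1 − 0.928255)^(−1/2) = 3.7334.
The clock on ship A records proper time, so ship B measures Δt = γΔτ = 3.7334 × 337 = 1258 s.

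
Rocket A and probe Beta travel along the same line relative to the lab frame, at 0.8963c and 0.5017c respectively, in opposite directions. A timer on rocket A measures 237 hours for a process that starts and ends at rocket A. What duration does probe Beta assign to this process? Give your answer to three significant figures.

The velocity of rocket A relative to probe Beta is (0.8963 + 0.5017)c / (1 + 0.8963×0.5017) = 0.96435c; relative speed 0.96435c.
At |u| = 0.96435c, γ = (1 − 0.929971)^(−1/2) = 3.7789.
The clock on rocket A records proper time, so probe Beta measures Δt = γΔτ = 3.7789 × 237 = 896 hours.

896 hours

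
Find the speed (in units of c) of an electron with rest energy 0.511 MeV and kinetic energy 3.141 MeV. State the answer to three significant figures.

K = (γ−1)mc², so γ = 1 + 3.141/0.511 = 7.1468.
Then v/c = √(1 − γ⁻²) = √(1 − 0.0195784) = √0.9804216 = 0.990.

0.990c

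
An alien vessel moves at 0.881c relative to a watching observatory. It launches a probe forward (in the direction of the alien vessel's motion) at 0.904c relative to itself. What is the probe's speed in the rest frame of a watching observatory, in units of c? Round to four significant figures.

Relativistic velocity addition: u = (u' + v)/(1 + u'v/c²), with u' = 0.904c and v = 0.881c.
Numerator: 0.904 + 0.881 = 1.785. Denominator: 1 + (0.904)(0.881) = 1.796424.
u = 1.785/1.796424 = 0.99364, so the speed is 0.9936c.

0.9936c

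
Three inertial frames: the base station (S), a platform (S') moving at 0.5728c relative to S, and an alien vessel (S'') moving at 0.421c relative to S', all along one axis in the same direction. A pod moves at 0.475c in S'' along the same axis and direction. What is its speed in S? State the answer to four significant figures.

0.9242c

Apply u = (u'+v)/(1+u'v) twice. Pod in the platform frame: (0.475+0.421)/(1+0.475·0.421) = 0.896/1.199975 = 0.74668c.
That velocity, transformed to the rest frame of the base station: (0.74668+0.5728)/(1+0.74668·0.5728) = 1.31948/1.427698304 = 0.9242c.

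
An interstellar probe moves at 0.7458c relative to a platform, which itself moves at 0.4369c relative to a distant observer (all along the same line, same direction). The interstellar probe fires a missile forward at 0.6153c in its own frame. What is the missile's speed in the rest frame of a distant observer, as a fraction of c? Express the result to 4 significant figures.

Apply u = (u'+v)/(1+u'v) twice. Missile in the platform frame: (0.6153+0.7458)/(1+0.6153·0.7458) = 1.3611/1.45889074 = 0.93297c.
That velocity, transformed to the rest frame of a distant observer: (0.93297+0.4369)/(1+0.93297·0.4369) = 1.36987/1.407614593 = 0.97319c.

0.9732c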